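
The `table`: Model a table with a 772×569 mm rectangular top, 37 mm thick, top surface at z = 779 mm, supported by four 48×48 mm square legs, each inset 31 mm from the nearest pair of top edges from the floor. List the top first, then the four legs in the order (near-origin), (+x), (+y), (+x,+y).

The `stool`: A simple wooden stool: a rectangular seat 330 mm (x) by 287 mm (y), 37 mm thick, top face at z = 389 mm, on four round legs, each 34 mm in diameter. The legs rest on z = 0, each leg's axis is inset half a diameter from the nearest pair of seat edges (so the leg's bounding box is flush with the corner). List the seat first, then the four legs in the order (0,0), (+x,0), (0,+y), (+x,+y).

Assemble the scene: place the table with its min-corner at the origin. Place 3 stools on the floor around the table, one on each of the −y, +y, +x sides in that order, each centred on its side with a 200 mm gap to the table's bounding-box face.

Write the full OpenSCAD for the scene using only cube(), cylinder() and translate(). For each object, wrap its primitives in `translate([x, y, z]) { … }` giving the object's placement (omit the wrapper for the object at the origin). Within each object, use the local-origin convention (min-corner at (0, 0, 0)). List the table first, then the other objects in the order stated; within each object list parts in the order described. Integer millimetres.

translate([0, 0, 742]) cube([772, 569, 37]);
translate([31, 31, 0]) cube([48, 48, 742]);
translate([693, 31, 0]) cube([48, 48, 742]);
translate([31, 490, 0]) cube([48, 48, 742]);
translate([693, 490, 0]) cube([48, 48, 742]);
translate([221, -487, 0]) {
  translate([0, 0, 352]) cube([330, 287, 37]);
  translate([17, 17, 0]) cylinder(h = 352, r = 17);
  translate([313, 17, 0]) cylinder(h = 352, r = 17);
  translate([17, 270, 0]) cylinder(h = 352, r = 17);
  translate([313, 270, 0]) cylinder(h = 352, r = 17);
}
translate([221, 769, 0]) {
  translate([0, 0, 352]) cube([330, 287, 37]);
  translate([17, 17, 0]) cylinder(h = 352, r = 17);
  translate([313, 17, 0]) cylinder(h = 352, r = 17);
  translate([17, 270, 0]) cylinder(h = 352, r = 17);
  translate([313, 270, 0]) cylinder(h = 352, r = 17);
}
translate([972, 141, 0]) {
  translate([0, 0, 352]) cube([330, 287, 37]);
  translate([17, 17, 0]) cylinder(h = 352, r = 17);
  translate([313, 17, 0]) cylinder(h = 352, r = 17);
  translate([17, 270, 0]) cylinder(h = 352, r = 17);
  translate([313, 270, 0]) cylinder(h = 352, r = 17);
}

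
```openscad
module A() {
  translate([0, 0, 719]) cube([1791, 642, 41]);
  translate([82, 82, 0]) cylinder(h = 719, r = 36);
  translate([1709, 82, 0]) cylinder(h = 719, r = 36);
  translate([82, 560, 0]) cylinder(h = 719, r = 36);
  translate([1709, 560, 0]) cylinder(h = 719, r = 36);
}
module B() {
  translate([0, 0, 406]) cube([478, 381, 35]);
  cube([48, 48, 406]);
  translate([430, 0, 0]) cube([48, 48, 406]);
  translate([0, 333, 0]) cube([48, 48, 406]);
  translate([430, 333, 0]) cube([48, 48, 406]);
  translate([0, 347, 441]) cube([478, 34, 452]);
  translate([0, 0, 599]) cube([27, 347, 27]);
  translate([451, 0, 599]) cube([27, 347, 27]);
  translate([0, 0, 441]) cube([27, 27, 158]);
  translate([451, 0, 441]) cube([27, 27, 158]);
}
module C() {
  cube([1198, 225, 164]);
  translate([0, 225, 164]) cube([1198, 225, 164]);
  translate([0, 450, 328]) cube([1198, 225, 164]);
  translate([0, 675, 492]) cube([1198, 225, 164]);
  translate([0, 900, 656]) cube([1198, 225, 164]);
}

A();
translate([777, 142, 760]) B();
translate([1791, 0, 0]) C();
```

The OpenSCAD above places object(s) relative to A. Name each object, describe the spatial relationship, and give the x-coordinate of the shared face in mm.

The table's +x face and the staircase's −x face are both at x = 1791 mm.

A is a table. B is a chair. C is a staircase. The chair is on top of the table. The staircase is against the table's +x side, with their −y faces flush. The x-coordinate of the shared face is 1791 mm.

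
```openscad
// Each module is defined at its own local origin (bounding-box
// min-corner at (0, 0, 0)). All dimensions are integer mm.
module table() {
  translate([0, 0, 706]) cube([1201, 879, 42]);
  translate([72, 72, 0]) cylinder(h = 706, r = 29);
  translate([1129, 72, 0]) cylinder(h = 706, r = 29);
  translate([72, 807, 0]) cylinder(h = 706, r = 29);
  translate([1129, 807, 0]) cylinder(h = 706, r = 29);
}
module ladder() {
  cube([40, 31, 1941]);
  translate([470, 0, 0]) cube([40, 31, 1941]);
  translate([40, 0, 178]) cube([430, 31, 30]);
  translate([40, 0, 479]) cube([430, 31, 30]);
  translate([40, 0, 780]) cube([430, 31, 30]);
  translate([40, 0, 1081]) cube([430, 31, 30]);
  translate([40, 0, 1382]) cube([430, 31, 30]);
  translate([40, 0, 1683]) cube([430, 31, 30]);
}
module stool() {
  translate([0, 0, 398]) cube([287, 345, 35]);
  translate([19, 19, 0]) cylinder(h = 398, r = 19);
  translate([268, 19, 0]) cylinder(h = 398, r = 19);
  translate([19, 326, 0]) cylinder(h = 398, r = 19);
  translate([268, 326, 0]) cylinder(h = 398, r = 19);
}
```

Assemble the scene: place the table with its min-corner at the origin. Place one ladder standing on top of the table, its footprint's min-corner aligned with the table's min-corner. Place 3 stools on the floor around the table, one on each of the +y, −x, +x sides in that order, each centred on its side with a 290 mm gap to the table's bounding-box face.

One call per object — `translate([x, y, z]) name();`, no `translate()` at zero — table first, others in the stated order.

table();
translate([0, 0, 748]) ladder();
translate([457, 1169, 0]) stool();
translate([-577, 267, 0]) stool();
translate([1491, 267, 0]) stool();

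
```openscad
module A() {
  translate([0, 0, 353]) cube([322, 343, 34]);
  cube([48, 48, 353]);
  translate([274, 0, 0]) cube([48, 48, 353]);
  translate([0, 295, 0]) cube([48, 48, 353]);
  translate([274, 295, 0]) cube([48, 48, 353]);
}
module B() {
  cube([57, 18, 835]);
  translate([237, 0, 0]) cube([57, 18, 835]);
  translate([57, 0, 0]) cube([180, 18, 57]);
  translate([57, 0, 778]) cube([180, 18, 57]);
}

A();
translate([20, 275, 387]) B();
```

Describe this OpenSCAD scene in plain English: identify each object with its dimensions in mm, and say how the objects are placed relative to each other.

A is a simple wooden stool: a rectangular seat 322 mm (x) by 343 mm (y), 34 mm thick, top face at z = 387 mm, on four square legs, each 48×48 mm in cross-section. The legs rest on z = 0, each flush with a corner of the seat.

B is a picture frame with a 180×721 mm rectangular opening (x by z) and a uniform 57 mm border on every side. Frame depth is 18 mm along y. It is built from two vertical stiles running the full outside height and two horizontal rails spanning the gap between the stiles.

The picture frame is on top of the stool.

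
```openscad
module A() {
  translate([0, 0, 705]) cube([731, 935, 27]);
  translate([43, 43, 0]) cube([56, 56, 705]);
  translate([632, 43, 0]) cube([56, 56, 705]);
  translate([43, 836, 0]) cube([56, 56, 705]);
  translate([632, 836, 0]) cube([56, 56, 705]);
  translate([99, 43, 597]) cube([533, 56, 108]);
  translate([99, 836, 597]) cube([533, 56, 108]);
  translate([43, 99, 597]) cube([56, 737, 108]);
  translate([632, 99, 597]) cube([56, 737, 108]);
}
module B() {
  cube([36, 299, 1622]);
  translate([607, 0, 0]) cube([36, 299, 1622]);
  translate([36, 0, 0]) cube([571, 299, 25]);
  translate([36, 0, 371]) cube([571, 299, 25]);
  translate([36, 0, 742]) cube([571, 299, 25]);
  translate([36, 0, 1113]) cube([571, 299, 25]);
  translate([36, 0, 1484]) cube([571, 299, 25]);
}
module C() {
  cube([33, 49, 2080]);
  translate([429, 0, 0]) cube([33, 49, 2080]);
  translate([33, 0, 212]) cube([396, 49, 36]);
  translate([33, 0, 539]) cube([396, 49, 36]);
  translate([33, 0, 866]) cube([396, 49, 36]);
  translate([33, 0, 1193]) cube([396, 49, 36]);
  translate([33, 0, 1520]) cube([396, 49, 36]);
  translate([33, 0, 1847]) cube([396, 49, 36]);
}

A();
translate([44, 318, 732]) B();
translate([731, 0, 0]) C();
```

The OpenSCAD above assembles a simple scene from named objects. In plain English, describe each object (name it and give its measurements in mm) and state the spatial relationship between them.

A is a table with a 731×935 mm rectangular top, 27 mm thick, top surface at z = 732 mm, supported by four 56×56 mm square legs, each inset 43 mm from the nearest pair of top edges, running from the floor. Four apron rails, 56 mm thick and 108 mm tall, run between adjacent legs with their top edges flush with the underside of the top and their outer faces flush with the legs' outer faces.

B is an open bookshelf. Two side panels, each 36 mm thick, 299 mm deep and 1622 mm tall, stand 643 mm apart (outside-to-outside). Between them sit 5 shelves, each 25 mm thick and 299 mm deep, spanning the full gap between the sides. The bottom shelf rests on the floor (its underside at z = 0) and the clear gap between one shelf's top and the next shelf's underside is 346 mm.

C is a wooden ladder with two side rails of 33×49 mm section and 2080 mm height, set 462 mm apart overall. Between them run 6 rectangular rungs (49 mm deep, 36 mm thick), front faces flush with the rails' −y face. The bottom of the first rung is 212 mm above the floor and each subsequent rung is 327 mm higher than the one below.

The bookshelf is on top of the table, centred. The ladder is against the table's +x side, with their −y faces flush.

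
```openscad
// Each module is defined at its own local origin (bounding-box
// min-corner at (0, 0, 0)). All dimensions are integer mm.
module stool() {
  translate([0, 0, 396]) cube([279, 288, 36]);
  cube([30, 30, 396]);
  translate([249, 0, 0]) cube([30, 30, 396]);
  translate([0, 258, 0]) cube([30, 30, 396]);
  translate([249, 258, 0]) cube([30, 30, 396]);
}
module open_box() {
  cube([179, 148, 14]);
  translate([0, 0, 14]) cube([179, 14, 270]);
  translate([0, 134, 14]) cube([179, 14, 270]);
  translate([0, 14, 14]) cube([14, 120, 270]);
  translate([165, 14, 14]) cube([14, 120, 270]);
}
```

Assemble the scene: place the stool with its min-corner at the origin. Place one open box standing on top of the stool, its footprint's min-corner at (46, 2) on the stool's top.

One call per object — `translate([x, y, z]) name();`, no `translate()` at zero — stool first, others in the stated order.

stool();
translate([46, 2, 432]) open_box();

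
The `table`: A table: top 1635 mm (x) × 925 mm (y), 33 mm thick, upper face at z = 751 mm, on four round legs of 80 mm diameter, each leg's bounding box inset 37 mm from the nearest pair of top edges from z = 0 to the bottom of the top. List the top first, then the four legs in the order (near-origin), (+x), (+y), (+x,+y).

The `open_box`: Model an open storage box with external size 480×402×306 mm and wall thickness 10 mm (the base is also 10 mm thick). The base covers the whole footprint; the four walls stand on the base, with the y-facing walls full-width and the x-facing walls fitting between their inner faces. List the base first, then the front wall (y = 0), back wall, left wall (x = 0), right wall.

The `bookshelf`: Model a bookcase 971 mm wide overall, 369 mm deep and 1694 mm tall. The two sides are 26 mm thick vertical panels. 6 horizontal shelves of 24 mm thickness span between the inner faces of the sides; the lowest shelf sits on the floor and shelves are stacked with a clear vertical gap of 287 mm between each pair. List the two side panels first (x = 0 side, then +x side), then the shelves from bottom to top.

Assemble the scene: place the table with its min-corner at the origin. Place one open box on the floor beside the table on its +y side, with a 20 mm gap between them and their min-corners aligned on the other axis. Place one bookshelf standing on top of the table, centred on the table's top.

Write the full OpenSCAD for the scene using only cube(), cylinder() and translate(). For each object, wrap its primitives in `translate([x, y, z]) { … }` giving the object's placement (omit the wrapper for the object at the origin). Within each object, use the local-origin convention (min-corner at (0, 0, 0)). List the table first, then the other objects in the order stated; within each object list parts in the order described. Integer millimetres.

translate([0, 0, 718]) cube([1635, 925, 33]);
translate([77, 77, 0]) cylinder(h = 718, r = 40);
translate([1558, 77, 0]) cylinder(h = 718, r = 40);
translate([77, 848, 0]) cylinder(h = 718, r = 40);
translate([1558, 848, 0]) cylinder(h = 718, r = 40);
translate([0, 945, 0]) {
  cube([480, 402, 10]);
  translate([0, 0, 10]) cube([480, 10, 296]);
  translate([0, 392, 10]) cube([480, 10, 296]);
  translate([0, 10, 10]) cube([10, 382, 296]);
  translate([470, 10, 10]) cube([10, 382, 296]);
}
translate([332, 278, 751]) {
  cube([26, 369, 1694]);
  translate([945, 0, 0]) cube([26, 369, 1694]);
  translate([26, 0, 0]) cube([919, 369, 24]);
  translate([26, 0, 311]) cube([919, 369, 24]);
  translate([26, 0, 622]) cube([919, 369, 24]);
  translate([26, 0, 933]) cube([919, 369, 24]);
  translate([26, 0, 1244]) cube([919, 369, 24]);
  translate([26, 0, 1555]) cube([919, 369, 24]);
}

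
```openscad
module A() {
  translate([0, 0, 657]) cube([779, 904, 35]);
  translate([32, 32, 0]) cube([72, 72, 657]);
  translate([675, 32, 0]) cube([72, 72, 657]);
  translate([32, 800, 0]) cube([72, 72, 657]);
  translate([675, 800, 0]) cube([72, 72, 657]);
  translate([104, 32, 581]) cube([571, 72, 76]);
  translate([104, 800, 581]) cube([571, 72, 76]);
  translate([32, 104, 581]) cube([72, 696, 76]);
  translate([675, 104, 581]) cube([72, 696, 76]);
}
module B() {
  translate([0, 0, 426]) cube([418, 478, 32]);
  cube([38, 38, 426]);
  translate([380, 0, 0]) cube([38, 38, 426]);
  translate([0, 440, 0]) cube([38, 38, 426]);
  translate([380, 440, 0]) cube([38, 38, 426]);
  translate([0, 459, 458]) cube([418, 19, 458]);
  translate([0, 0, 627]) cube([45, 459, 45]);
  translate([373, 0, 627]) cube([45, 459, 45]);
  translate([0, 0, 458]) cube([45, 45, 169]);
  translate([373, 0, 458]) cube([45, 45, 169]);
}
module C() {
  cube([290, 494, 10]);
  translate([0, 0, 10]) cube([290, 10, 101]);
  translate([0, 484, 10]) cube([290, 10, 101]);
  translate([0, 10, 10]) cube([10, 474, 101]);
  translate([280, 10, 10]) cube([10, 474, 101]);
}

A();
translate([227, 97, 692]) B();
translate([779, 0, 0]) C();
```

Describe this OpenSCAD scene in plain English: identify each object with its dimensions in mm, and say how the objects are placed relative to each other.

A is a rectangular dining table. The top is 779×904×35 mm with its upper surface at z = 692 mm. It stands on four 72×72 mm square legs, each inset 32 mm from the nearest pair of top edges, running from the floor to the underside of the top. Four apron rails, 72 mm thick and 76 mm tall, run between adjacent legs with their top edges flush with the underside of the top and their outer faces flush with the legs' outer faces.

B is a chair. The seat is a 418×478×32 mm slab with its top at z = 458 mm, on four 38×38 mm corner legs (flush with the seat edges, standing on z = 0). A flat backrest 19 mm thick, 458 mm tall, spans the full seat width and rises from the seat top along its +y edge, rear face flush with the rear of the seat. Two armrests of 45×45 mm section run along each side from the seat's front edge to the front of the backrest, top faces 214 mm above the seat top and outer faces flush with the seat's x-edges; a 45×45 mm post under the front of each armrest stands on the seat at the front corner.

C is an open storage box with external size 290×494×111 mm and wall thickness 10 mm (the base is also 10 mm thick). The base covers the whole footprint; the four walls stand on the base, with the y-facing walls full-width and the x-facing walls fitting between their inner faces.

The chair is on top of the table. The open box is against the table's +x side, with their −y faces flush.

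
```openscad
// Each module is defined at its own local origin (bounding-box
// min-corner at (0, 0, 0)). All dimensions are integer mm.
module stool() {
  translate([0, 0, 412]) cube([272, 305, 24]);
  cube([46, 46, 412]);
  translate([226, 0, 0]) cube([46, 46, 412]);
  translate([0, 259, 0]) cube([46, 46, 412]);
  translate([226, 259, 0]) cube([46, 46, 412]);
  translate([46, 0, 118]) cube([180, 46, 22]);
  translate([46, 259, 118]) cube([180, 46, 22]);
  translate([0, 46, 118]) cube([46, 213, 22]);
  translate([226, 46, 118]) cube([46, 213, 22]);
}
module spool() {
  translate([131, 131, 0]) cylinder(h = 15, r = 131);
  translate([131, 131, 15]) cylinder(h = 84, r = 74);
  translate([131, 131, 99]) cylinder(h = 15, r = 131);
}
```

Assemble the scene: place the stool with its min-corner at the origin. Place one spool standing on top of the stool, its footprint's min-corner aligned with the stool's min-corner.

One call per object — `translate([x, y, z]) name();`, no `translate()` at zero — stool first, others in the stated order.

stool();
translate([0, 0, 436]) spool();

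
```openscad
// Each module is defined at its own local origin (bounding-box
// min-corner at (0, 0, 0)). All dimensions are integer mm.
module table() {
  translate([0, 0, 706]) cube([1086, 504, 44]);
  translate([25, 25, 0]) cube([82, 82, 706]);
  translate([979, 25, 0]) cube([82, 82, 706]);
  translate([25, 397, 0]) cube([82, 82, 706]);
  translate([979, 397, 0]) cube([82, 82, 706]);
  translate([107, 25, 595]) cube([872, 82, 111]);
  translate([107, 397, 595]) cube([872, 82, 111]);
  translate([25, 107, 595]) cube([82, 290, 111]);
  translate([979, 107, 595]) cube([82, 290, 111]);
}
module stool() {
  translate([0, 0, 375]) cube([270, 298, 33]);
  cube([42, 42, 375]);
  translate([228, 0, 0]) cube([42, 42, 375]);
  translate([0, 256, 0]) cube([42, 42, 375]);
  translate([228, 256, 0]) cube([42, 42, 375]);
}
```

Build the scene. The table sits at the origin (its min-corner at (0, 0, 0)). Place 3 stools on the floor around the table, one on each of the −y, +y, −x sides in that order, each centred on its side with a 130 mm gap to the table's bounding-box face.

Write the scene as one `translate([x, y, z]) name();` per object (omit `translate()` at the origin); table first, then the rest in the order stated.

table();
translate([408, -428, 0]) stool();
translate([408, 634, 0]) stool();
translate([-400, 103, 0]) stool();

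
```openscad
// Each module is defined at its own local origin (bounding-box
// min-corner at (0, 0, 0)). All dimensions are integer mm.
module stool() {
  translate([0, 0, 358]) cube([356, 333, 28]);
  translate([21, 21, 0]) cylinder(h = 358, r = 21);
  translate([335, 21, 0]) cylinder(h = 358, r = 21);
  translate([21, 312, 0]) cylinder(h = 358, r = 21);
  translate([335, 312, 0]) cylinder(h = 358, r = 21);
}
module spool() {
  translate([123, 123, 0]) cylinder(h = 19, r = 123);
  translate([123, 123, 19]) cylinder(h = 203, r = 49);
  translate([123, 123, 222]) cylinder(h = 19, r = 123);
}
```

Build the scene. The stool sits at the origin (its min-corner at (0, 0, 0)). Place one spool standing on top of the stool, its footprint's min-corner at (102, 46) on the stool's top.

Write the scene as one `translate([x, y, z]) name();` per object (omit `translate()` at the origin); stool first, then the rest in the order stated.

stool();
translate([102, 46, 386]) spool();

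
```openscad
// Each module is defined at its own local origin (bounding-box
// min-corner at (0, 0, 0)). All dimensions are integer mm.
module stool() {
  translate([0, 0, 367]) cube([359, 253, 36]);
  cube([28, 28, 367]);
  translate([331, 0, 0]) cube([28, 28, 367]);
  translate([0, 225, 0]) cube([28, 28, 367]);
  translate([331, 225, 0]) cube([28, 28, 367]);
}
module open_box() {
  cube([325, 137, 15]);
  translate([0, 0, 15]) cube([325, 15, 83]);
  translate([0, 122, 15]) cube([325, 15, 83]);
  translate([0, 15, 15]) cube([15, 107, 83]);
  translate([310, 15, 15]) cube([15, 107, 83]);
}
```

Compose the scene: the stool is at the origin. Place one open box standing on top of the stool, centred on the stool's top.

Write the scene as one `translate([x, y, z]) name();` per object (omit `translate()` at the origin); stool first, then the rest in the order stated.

stool();
translate([17, 58, 403]) open_box();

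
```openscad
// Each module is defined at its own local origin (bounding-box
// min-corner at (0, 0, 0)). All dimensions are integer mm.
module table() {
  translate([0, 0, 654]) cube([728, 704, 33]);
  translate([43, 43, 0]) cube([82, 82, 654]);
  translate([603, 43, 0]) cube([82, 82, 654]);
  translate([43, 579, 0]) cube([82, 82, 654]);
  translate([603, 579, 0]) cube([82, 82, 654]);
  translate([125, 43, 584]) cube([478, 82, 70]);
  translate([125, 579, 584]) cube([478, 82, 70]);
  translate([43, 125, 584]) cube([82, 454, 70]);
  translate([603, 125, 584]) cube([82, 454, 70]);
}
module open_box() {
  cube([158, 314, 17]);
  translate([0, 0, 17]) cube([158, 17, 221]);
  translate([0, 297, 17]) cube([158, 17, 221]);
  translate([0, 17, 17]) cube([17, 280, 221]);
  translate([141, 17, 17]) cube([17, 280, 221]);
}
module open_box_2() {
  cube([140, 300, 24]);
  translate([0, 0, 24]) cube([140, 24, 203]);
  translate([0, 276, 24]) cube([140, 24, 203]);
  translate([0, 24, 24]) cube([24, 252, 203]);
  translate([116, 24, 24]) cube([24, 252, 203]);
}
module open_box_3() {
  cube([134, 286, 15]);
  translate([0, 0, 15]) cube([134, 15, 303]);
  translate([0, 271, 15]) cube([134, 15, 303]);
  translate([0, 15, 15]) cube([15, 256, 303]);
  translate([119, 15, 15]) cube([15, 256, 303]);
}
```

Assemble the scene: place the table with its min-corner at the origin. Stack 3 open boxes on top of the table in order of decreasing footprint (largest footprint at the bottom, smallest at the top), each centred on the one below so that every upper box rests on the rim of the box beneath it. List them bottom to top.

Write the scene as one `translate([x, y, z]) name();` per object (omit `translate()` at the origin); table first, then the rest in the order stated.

table();
translate([285, 195, 687]) open_box();
translate([294, 202, 925]) open_box_2();
translate([297, 209, 1152]) open_box_3();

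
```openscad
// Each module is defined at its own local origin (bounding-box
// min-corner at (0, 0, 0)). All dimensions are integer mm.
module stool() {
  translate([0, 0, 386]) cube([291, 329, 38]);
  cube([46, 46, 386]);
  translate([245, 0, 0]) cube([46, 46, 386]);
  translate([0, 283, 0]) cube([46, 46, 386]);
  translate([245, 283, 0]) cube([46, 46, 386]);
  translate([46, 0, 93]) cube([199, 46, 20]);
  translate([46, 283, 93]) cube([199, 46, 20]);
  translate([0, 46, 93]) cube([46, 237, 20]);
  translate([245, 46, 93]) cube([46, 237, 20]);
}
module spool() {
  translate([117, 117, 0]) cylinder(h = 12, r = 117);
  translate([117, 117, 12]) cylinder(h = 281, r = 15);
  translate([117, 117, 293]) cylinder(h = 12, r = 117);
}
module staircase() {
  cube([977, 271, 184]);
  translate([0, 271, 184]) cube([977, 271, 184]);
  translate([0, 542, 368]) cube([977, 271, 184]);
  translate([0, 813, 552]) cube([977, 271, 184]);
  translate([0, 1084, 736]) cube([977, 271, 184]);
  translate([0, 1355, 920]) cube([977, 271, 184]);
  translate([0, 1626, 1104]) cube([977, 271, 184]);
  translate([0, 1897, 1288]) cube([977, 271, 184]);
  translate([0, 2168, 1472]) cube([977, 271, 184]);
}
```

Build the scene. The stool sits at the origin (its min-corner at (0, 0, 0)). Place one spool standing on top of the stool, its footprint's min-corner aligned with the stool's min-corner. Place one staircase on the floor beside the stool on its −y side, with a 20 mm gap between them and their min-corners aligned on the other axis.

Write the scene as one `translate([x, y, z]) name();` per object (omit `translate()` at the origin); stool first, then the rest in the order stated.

stool();
translate([0, 0, 424]) spool();
translate([0, -2459, 0]) staircase();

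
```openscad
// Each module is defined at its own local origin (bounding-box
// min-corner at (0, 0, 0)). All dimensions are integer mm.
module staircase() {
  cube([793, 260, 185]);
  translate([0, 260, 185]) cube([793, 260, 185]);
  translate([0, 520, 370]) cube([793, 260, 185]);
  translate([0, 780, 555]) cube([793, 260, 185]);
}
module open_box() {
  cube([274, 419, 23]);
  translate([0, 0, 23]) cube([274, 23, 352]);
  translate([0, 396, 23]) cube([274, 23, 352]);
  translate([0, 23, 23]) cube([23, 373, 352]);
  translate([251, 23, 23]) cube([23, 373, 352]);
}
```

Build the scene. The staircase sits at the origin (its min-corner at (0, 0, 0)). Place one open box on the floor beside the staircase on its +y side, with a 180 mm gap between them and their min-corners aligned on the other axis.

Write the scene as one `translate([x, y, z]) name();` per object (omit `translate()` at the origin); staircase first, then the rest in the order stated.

staircase();
translate([0, 1220, 0]) open_box();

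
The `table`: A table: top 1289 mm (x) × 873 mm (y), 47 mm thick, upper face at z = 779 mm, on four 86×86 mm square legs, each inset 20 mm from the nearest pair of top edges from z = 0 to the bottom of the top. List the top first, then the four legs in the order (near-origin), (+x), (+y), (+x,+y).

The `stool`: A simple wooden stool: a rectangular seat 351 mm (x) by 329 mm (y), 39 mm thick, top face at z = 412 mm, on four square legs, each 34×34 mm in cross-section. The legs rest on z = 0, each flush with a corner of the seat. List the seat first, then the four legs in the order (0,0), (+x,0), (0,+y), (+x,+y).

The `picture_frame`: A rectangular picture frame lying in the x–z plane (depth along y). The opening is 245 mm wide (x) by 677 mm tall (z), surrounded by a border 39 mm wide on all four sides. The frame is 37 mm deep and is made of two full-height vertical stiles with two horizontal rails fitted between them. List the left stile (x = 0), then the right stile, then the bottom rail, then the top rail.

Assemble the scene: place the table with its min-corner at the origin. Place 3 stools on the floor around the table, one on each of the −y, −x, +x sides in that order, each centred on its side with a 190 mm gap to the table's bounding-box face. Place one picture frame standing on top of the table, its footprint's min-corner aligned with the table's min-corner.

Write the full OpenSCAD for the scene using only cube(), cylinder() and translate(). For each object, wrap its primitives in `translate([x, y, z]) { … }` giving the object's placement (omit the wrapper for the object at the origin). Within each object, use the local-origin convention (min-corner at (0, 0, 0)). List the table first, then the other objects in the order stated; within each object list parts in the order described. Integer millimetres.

translate([0, 0, 732]) cube([1289, 873, 47]);
translate([20, 20, 0]) cube([86, 86, 732]);
translate([1183, 20, 0]) cube([86, 86, 732]);
translate([20, 767, 0]) cube([86, 86, 732]);
translate([1183, 767, 0]) cube([86, 86, 732]);
translate([469, -519, 0]) {
  translate([0, 0, 373]) cube([351, 329, 39]);
  cube([34, 34, 373]);
  translate([317, 0, 0]) cube([34, 34, 373]);
  translate([0, 295, 0]) cube([34, 34, 373]);
  translate([317, 295, 0]) cube([34, 34, 373]);
}
translate([-541, 272, 0]) {
  translate([0, 0, 373]) cube([351, 329, 39]);
  cube([34, 34, 373]);
  translate([317, 0, 0]) cube([34, 34, 373]);
  translate([0, 295, 0]) cube([34, 34, 373]);
  translate([317, 295, 0]) cube([34, 34, 373]);
}
translate([1479, 272, 0]) {
  translate([0, 0, 373]) cube([351, 329, 39]);
  cube([34, 34, 373]);
  translate([317, 0, 0]) cube([34, 34, 373]);
  translate([0, 295, 0]) cube([34, 34, 373]);
  translate([317, 295, 0]) cube([34, 34, 373]);
}
translate([0, 0, 779]) {
  cube([39, 37, 755]);
  translate([284, 0, 0]) cube([39, 37, 755]);
  translate([39, 0, 0]) cube([245, 37, 39]);
  translate([39, 0, 716]) cube([245, 37, 39]);
}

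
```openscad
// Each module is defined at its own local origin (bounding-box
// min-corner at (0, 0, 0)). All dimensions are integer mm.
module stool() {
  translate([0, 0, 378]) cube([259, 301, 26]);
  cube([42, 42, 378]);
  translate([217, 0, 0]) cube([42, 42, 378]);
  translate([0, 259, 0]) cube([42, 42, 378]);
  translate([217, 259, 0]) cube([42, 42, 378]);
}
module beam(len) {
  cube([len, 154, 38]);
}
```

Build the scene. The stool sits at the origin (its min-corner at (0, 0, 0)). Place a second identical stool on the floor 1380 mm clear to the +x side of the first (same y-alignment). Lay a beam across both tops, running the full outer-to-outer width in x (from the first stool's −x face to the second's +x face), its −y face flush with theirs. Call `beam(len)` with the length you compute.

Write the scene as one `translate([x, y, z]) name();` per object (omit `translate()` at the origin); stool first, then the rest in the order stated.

stool();
translate([1639, 0, 0]) stool();
translate([0, 0, 404]) beam(1898);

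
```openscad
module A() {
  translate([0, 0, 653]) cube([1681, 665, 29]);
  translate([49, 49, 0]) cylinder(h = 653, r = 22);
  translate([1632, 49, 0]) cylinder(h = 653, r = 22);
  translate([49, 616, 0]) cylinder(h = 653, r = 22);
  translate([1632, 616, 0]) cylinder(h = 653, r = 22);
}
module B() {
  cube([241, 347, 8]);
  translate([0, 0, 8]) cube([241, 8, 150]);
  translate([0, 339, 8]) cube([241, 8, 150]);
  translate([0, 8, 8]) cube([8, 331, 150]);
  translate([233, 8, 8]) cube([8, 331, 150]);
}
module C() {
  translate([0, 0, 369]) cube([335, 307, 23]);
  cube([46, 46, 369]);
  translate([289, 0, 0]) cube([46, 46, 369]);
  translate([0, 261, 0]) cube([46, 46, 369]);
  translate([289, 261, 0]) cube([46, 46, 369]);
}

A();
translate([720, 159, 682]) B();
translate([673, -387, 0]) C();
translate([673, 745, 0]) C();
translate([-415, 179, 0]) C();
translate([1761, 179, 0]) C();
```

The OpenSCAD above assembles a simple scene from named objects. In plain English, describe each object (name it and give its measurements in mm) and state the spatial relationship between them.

A is a table: top 1681 mm (x) × 665 mm (y), 29 mm thick, upper face at z = 682 mm, on four round legs of 44 mm diameter, each leg's bounding box inset 27 mm from the nearest pair of top edges, running from z = 0 to the bottom of the top.

B is an open-topped rectangular box: outside dimensions 241×347×158 mm, with a uniform wall and base thickness of 8 mm. The base is a full 241×347 slab on the floor; four walls sit on top of the base. The front and back walls (the −y and +y sides) span the full width; the two side walls fit between them.

C is a four-legged stool. The seat is a 335×307×23 mm slab whose top surface is at z = 392 mm; four square legs, each 46×46 mm in cross-section, run from the floor (z = 0) to the underside of the seat, each flush with a corner of the seat.

The open box is on top of the table, centred. Four stools sit around the table at the −y, +y, −x, +x sides.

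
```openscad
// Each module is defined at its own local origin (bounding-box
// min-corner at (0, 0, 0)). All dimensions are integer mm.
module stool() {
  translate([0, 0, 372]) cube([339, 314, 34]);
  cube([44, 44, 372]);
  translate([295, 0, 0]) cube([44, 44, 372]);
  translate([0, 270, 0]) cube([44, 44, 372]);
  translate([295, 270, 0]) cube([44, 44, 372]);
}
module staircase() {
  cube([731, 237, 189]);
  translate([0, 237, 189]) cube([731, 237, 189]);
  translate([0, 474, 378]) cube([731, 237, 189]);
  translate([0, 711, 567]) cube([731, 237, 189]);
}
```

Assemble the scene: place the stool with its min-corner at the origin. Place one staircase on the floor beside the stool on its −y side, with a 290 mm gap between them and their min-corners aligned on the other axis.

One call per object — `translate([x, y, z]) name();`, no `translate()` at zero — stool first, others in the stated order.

stool();
translate([0, -1238, 0]) staircase();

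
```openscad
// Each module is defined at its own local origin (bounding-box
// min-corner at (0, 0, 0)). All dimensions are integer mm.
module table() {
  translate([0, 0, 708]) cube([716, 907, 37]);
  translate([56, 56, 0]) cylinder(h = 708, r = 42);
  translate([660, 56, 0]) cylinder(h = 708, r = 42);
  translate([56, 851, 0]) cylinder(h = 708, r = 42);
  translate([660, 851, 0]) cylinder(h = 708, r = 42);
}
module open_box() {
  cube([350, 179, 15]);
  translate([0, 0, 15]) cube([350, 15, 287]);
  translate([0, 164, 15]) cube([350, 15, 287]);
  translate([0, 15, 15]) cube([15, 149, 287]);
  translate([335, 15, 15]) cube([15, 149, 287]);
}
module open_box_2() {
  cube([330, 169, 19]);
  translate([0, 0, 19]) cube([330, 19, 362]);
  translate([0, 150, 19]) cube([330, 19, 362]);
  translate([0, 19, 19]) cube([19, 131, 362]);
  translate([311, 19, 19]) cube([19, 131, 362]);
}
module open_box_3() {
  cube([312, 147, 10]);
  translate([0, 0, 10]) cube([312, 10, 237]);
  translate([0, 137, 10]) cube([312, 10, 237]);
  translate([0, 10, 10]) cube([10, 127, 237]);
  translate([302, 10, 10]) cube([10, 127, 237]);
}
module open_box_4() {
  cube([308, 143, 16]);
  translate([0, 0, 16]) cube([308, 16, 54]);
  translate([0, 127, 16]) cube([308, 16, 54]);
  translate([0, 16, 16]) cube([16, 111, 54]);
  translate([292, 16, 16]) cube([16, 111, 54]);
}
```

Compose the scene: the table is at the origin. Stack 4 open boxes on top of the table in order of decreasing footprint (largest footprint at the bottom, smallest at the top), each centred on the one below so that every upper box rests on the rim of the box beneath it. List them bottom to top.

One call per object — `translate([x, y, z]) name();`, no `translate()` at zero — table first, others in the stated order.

table();
translate([183, 364, 745]) open_box();
translate([193, 369, 1047]) open_box_2();
translate([202, 380, 1428]) open_box_3();
translate([204, 382, 1675]) open_box_4();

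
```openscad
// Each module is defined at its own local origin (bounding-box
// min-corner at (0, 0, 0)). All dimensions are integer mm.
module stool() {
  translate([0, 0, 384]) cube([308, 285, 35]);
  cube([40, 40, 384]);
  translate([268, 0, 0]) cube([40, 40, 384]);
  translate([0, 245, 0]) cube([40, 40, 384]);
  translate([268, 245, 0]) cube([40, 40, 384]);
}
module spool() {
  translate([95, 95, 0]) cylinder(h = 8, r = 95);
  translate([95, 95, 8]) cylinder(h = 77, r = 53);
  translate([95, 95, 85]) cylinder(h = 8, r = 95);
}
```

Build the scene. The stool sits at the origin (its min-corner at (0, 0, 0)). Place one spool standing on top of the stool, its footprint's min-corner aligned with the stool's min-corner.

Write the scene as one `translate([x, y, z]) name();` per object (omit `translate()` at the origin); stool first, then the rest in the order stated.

stool();
translate([0, 0, 419]) spool();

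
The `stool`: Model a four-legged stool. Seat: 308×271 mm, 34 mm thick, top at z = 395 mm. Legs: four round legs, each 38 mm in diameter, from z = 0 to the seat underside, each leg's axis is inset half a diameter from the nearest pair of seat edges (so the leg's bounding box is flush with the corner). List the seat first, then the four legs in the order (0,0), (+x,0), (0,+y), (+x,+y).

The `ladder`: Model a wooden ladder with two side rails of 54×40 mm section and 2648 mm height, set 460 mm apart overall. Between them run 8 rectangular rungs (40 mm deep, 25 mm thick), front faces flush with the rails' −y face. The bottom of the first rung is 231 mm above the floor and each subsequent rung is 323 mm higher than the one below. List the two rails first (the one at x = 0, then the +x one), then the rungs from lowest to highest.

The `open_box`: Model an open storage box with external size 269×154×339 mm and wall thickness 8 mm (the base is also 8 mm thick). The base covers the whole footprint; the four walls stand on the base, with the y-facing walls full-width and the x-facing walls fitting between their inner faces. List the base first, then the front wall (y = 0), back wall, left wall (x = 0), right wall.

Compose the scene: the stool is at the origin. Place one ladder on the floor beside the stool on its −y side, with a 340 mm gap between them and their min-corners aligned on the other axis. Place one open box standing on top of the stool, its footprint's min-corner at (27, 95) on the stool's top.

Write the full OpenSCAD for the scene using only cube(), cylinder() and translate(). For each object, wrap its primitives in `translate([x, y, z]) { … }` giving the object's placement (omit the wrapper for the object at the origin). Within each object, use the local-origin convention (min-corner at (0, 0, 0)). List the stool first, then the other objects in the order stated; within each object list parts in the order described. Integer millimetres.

translate([0, 0, 361]) cube([308, 271, 34]);
translate([19, 19, 0]) cylinder(h = 361, r = 19);
translate([289, 19, 0]) cylinder(h = 361, r = 19);
translate([19, 252, 0]) cylinder(h = 361, r = 19);
translate([289, 252, 0]) cylinder(h = 361, r = 19);
translate([0, -380, 0]) {
  cube([54, 40, 2648]);
  translate([406, 0, 0]) cube([54, 40, 2648]);
  translate([54, 0, 231]) cube([352, 40, 25]);
  translate([54, 0, 554]) cube([352, 40, 25]);
  translate([54, 0, 877]) cube([352, 40, 25]);
  translate([54, 0, 1200]) cube([352, 40, 25]);
  translate([54, 0, 1523]) cube([352, 40, 25]);
  translate([54, 0, 1846]) cube([352, 40, 25]);
  translate([54, 0, 2169]) cube([352, 40, 25]);
  translate([54, 0, 2492]) cube([352, 40, 25]);
}
translate([27, 95, 395]) {
  cube([269, 154, 8]);
  translate([0, 0, 8]) cube([269, 8, 331]);
  translate([0, 146, 8]) cube([269, 8, 331]);
  translate([0, 8, 8]) cube([8, 138, 331]);
  translate([261, 8, 8]) cube([8, 138, 331]);
}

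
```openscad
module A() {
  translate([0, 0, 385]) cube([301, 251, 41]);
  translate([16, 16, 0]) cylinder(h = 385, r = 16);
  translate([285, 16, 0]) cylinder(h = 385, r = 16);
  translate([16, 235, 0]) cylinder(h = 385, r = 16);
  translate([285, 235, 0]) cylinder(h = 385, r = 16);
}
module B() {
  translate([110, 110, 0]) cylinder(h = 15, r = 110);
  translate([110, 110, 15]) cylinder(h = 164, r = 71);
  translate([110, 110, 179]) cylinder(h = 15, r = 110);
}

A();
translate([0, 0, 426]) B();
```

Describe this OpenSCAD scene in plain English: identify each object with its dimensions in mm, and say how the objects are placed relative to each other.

A is a four-legged stool. The seat is 301×251 mm, 41 mm thick, top at z = 426 mm. It stands on four round legs, each 32 mm in diameter, from z = 0 to the seat underside, each leg's axis is inset half a diameter from the nearest pair of seat edges (so the leg's bounding box is flush with the corner).

B is a spool: two coaxial disc flanges of radius 110 mm and thickness 15 mm, joined by a core cylinder of radius 71 mm and height 164 mm. The lower flange rests on z = 0 and the three cylinders share a vertical axis.

The spool is on top of the stool.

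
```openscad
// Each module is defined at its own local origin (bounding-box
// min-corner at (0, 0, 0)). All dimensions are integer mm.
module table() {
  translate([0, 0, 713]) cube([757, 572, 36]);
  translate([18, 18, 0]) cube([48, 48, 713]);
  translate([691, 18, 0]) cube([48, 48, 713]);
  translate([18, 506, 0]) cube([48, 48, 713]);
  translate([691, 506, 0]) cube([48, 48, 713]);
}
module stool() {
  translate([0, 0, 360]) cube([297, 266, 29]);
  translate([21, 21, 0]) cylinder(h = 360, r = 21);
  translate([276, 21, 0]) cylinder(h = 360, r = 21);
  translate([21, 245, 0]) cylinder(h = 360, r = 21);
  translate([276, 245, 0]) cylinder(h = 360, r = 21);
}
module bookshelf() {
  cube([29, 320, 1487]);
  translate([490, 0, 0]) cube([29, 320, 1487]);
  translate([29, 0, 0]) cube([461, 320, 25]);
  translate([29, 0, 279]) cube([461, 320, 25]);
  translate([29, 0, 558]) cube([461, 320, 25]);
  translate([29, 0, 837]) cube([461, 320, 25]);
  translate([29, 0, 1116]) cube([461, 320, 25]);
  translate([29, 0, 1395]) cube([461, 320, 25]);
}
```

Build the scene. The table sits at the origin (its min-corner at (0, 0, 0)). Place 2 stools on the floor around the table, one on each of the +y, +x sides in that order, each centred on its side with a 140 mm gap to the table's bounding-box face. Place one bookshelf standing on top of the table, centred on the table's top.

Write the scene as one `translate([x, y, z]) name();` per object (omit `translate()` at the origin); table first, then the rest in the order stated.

table();
translate([230, 712, 0]) stool();
translate([897, 153, 0]) stool();
translate([119, 126, 749]) bookshelf();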